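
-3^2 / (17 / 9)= -81 / 17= -4.76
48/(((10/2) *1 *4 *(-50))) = -0.05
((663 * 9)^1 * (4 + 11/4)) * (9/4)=1449981/16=90623.81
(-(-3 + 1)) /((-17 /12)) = -24 /17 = -1.41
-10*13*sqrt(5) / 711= -130*sqrt(5) / 711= -0.41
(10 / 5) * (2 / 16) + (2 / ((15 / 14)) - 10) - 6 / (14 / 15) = -6011 / 420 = -14.31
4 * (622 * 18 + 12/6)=44792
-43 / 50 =-0.86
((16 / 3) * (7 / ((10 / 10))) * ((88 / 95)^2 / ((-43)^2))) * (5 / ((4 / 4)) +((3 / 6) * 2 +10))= 13877248 / 50061675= 0.28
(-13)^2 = 169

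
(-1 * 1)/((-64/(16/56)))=1/224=0.00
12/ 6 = 2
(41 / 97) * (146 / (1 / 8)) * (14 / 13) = 670432 / 1261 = 531.67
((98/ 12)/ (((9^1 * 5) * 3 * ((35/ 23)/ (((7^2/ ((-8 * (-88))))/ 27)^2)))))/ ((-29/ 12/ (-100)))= 386561/ 35362635264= 0.00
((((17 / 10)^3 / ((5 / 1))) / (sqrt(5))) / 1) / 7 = 0.06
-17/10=-1.70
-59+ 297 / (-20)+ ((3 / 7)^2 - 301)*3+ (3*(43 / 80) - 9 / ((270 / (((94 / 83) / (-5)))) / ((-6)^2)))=-974.41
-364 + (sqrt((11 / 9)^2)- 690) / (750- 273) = -1568851 / 4293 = -365.44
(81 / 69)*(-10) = -11.74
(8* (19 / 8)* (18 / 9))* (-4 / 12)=-38 / 3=-12.67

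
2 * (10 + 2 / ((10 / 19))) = 138 / 5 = 27.60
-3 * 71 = -213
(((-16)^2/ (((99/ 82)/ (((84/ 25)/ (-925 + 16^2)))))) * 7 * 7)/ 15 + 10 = 53987726/ 8278875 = 6.52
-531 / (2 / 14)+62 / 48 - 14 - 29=-90209 / 24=-3758.71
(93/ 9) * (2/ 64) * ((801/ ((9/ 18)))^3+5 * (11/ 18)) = 2294149599769/ 1728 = 1327632870.24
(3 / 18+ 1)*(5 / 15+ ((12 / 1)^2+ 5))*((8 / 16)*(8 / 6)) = 3136 / 27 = 116.15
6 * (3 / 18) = 1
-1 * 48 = -48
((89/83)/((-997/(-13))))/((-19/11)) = -12727/1572269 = -0.01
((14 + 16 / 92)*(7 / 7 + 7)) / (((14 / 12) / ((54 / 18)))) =46944 / 161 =291.58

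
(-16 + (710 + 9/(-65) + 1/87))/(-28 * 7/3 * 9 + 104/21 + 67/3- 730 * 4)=-27466964/137784075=-0.20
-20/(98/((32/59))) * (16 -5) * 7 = -3520/413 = -8.52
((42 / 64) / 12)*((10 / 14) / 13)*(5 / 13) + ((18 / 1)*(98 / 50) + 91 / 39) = 37.61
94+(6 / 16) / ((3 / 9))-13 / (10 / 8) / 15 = 56659 / 600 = 94.43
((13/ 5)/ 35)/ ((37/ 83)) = 1079/ 6475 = 0.17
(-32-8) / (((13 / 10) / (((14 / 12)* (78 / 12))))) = -700 / 3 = -233.33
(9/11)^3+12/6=3391/1331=2.55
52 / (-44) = -13 / 11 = -1.18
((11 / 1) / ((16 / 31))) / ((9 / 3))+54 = 2933 / 48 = 61.10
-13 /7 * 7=-13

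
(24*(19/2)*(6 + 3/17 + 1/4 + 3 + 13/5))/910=233073/77350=3.01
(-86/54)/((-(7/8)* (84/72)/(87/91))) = 19952/13377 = 1.49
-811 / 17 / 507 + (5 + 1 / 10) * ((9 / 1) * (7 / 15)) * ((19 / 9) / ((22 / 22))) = 19447009 / 430950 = 45.13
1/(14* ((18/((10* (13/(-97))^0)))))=5/126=0.04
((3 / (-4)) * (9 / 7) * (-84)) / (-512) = -0.16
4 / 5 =0.80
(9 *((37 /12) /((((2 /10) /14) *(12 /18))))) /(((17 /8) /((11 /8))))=128205 /68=1885.37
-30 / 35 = -6 / 7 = -0.86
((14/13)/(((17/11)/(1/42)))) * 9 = 33/221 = 0.15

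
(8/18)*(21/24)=7/18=0.39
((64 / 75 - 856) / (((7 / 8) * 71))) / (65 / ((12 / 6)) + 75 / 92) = -0.41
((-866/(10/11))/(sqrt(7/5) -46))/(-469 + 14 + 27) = -109549/2262622 -4763 * sqrt(35)/22626220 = -0.05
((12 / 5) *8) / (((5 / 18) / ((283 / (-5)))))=-489024 / 125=-3912.19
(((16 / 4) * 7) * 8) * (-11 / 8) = -308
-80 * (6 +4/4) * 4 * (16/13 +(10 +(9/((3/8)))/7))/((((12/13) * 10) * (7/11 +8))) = -411.90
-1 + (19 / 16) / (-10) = -179 / 160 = -1.12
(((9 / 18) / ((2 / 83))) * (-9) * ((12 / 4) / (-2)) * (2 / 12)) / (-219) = -249 / 1168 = -0.21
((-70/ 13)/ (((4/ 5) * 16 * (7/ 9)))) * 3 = -1.62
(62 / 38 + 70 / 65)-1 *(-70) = 72.71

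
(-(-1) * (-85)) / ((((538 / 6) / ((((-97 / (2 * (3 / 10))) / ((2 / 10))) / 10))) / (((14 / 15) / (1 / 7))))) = 404005 / 807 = 500.63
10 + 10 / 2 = 15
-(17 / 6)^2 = -289 / 36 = -8.03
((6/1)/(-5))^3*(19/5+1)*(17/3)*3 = -88128/625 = -141.00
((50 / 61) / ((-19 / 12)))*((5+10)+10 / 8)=-8.41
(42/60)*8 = 28/5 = 5.60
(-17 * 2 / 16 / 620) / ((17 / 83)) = -83 / 4960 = -0.02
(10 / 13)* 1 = 10 / 13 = 0.77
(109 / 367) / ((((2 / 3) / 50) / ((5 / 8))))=40875 / 2936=13.92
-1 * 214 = -214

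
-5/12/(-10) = 1/24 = 0.04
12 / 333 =4 / 111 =0.04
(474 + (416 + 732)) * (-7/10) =-5677/5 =-1135.40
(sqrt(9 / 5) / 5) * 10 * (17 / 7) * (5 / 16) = 51 * sqrt(5) / 56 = 2.04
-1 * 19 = -19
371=371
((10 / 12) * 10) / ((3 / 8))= 200 / 9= 22.22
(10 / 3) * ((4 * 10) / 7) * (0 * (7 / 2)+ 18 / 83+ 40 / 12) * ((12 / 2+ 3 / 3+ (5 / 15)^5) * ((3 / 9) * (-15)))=-3009136000 / 1270647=-2368.19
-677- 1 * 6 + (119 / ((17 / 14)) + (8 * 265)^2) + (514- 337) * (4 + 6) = 4495585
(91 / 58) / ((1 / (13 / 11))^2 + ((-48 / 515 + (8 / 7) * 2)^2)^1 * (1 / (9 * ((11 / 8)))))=19786720979025 / 13928303947406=1.42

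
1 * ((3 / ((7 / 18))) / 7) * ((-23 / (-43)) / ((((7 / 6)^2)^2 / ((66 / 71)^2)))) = 7011556992 / 25501950187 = 0.27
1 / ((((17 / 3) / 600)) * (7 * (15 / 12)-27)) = -7200 / 1241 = -5.80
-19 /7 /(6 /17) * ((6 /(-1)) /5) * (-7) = -323 /5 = -64.60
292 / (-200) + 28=1327 / 50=26.54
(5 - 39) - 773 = -807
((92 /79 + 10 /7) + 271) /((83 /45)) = 6808365 /45899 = 148.33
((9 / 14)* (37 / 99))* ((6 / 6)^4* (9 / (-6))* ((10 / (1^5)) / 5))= -111 / 154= -0.72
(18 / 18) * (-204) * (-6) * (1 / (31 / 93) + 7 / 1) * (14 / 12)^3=19436.67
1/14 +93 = 1303/14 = 93.07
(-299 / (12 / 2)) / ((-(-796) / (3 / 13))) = -23 / 1592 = -0.01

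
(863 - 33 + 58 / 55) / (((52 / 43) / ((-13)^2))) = 6387693 / 55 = 116139.87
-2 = -2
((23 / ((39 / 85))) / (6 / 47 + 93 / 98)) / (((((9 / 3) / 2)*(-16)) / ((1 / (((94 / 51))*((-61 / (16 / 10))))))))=325703 / 11797461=0.03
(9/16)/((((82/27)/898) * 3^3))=4041/656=6.16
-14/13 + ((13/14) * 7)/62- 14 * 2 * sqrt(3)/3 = -28 * sqrt(3)/3- 1567/1612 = -17.14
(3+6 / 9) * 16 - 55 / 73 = 12683 / 219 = 57.91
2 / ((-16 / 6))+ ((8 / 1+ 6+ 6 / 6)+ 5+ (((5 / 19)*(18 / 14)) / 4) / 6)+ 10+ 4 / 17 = 533585 / 18088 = 29.50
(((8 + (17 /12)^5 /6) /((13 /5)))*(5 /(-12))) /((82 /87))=-9688749925 /6366117888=-1.52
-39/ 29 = -1.34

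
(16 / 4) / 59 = 4 / 59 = 0.07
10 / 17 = 0.59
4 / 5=0.80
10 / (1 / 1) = 10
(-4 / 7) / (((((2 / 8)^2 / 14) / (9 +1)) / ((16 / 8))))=-2560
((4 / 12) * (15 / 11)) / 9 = 5 / 99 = 0.05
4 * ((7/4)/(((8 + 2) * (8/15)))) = 21/16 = 1.31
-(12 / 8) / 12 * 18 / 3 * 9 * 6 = -81 / 2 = -40.50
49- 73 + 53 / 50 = -1147 / 50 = -22.94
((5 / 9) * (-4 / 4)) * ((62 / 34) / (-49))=155 / 7497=0.02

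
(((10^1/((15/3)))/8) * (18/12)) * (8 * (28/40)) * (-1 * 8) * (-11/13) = 924/65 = 14.22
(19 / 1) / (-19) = -1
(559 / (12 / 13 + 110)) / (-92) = -7267 / 132664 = -0.05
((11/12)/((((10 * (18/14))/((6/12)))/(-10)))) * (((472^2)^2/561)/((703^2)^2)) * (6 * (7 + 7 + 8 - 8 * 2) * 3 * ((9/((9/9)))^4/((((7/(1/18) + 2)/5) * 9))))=-1648930484880/4152123106577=-0.40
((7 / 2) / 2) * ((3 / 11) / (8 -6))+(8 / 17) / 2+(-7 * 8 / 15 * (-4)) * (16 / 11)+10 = 722459 / 22440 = 32.20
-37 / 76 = -0.49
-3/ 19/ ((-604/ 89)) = 0.02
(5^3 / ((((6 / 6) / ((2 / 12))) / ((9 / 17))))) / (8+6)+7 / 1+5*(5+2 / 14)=33.50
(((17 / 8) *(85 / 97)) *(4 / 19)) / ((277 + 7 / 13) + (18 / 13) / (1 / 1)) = 18785 / 13365436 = 0.00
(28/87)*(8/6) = 112/261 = 0.43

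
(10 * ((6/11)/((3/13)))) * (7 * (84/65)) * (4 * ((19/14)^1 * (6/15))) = 25536/55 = 464.29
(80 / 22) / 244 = 10 / 671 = 0.01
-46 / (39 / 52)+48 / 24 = -178 / 3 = -59.33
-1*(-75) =75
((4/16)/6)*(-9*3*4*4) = -18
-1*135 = -135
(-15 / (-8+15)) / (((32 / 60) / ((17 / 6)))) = -1275 / 112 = -11.38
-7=-7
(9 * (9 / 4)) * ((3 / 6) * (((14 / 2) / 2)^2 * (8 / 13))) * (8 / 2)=305.31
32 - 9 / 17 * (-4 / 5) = 2756 / 85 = 32.42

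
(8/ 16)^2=1/ 4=0.25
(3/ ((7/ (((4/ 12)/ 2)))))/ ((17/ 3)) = 3/ 238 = 0.01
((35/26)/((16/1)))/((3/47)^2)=77315/3744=20.65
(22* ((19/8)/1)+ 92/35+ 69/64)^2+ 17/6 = 47175252547/15052800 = 3133.99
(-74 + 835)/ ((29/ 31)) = 23591/ 29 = 813.48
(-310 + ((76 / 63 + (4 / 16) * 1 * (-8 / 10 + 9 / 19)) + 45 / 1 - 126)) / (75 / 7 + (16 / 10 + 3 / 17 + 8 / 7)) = -158671421 / 5548608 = -28.60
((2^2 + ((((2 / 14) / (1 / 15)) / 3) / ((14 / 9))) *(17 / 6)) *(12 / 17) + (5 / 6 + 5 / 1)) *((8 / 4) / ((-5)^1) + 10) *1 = 382856 / 4165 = 91.92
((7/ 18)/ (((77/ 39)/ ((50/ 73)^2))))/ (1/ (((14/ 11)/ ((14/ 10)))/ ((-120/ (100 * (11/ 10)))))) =-40625/ 527571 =-0.08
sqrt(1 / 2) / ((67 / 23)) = 23 *sqrt(2) / 134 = 0.24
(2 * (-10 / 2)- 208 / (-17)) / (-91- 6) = -38 / 1649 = -0.02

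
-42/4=-21/2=-10.50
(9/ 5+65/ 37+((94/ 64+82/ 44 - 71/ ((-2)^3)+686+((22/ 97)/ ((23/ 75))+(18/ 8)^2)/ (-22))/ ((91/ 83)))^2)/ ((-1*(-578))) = 122090217078790203577/ 174136882410668320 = 701.12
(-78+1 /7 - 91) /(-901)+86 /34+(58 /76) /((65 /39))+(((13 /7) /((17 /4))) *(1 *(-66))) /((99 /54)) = -15046681 /1198330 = -12.56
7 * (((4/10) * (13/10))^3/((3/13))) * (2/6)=199927/140625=1.42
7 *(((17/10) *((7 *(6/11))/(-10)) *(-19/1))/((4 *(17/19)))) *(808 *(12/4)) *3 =48237903/275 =175410.56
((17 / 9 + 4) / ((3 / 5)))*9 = 265 / 3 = 88.33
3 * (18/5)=54/5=10.80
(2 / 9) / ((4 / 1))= 1 / 18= 0.06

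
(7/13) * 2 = 14/13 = 1.08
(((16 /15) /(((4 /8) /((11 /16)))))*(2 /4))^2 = 121 /225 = 0.54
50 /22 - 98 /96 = 661 /528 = 1.25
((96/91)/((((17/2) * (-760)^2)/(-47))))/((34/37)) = -5217/474696950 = -0.00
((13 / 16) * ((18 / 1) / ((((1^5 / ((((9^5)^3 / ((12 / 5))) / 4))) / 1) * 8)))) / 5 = 8029754151691311 / 1024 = 7841556788761.05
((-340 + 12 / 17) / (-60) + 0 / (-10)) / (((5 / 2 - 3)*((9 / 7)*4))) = -5047 / 2295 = -2.20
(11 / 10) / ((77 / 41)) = 0.59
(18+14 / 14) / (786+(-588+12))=19 / 210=0.09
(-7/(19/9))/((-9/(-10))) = -70/19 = -3.68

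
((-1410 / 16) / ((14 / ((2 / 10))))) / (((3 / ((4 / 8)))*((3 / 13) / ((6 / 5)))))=-611 / 560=-1.09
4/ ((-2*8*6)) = -1/ 24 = -0.04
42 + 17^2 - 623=-292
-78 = -78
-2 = -2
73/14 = 5.21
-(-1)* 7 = 7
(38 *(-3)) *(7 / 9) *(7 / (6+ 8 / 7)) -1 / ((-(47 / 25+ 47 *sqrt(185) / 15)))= -1413893059 / 16271400+ 375 *sqrt(185) / 216952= -86.87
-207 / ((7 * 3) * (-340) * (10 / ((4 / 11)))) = 69 / 65450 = 0.00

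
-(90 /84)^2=-225 /196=-1.15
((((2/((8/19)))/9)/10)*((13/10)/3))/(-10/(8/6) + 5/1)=-247/27000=-0.01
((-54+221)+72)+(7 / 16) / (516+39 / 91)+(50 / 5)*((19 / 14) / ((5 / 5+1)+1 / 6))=1290935419 / 5263440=245.26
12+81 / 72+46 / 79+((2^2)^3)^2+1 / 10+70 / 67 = 4110.85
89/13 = 6.85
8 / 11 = 0.73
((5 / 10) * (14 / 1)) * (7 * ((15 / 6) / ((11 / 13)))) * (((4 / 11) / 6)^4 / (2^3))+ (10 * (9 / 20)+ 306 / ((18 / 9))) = 4109222635 / 26090262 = 157.50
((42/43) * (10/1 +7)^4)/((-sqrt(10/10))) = -81578.65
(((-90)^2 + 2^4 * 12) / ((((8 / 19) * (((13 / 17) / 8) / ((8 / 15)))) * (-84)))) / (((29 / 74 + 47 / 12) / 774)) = -204537636288 / 870415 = -234988.64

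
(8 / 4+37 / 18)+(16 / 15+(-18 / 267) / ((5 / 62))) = 34333 / 8010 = 4.29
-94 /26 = -47 /13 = -3.62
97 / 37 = 2.62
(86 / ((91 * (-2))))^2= 1849 / 8281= 0.22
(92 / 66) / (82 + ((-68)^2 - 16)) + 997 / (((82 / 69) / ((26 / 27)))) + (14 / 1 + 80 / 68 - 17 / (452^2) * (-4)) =6802223767907923 / 8264711499660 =823.04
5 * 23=115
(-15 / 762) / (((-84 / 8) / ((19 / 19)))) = 5 / 2667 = 0.00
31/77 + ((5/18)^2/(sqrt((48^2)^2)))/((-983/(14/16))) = 181983767389/452024229888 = 0.40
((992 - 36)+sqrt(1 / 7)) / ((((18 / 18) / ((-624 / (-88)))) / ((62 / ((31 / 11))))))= 156 * sqrt(7) / 7+149136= 149194.96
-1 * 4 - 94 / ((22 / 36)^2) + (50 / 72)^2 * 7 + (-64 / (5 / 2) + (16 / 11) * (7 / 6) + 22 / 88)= -216390193 / 784080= -275.98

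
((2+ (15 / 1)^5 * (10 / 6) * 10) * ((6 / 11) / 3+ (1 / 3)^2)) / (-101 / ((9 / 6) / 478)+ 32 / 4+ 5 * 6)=-183515654 / 1591293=-115.32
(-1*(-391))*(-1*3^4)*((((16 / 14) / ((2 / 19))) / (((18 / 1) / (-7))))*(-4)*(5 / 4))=-668610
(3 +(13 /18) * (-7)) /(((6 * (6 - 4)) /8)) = -37 /27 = -1.37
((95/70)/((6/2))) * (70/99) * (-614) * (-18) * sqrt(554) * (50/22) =2916500 * sqrt(554)/363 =189108.15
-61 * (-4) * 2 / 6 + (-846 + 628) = -410 / 3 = -136.67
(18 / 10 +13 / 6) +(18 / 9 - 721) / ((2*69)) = -143 / 115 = -1.24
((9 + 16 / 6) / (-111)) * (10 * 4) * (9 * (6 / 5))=-1680 / 37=-45.41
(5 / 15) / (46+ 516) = 0.00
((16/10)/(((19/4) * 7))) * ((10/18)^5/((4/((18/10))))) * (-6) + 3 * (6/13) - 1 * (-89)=341747425/3781323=90.38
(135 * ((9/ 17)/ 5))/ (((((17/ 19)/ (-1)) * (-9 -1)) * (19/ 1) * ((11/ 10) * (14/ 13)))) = 3159/ 44506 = 0.07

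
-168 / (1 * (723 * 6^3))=-7 / 6507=-0.00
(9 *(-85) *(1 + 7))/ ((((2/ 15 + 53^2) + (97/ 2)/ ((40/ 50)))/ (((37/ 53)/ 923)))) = -0.00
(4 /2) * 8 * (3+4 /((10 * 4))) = 248 /5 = 49.60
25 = 25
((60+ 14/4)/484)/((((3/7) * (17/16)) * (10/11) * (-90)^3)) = -0.00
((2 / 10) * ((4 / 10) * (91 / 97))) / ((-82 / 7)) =-637 / 99425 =-0.01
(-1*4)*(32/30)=-64/15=-4.27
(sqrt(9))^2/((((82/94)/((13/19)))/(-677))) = -3722823/779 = -4778.98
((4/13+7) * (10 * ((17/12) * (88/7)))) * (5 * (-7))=-1776500/39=-45551.28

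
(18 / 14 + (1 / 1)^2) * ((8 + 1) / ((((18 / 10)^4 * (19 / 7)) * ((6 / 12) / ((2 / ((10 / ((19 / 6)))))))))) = 2000 / 2187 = 0.91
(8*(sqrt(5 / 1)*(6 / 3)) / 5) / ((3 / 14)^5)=8605184*sqrt(5) / 1215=15836.85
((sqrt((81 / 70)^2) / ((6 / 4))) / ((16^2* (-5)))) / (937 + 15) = -27 / 42649600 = -0.00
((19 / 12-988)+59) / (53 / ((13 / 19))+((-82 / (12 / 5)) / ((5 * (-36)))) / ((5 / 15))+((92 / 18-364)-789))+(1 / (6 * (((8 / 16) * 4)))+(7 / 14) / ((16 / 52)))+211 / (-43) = -2409738503 / 1033431384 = -2.33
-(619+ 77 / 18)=-11219 / 18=-623.28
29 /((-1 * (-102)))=29 /102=0.28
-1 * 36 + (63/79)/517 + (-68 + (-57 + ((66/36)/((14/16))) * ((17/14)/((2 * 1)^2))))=-1925606399/12007842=-160.36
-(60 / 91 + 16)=-1516 / 91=-16.66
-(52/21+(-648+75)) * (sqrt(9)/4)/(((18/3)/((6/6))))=11981/168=71.32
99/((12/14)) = 231/2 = 115.50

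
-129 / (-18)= 7.17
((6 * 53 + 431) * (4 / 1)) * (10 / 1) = 29960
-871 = -871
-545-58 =-603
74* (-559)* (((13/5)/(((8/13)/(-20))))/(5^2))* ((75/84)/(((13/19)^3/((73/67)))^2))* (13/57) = 20993454329461/63725844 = 329433.92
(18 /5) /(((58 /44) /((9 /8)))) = 3.07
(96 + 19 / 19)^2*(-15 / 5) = -28227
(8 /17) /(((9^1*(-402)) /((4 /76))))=-4 /584307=-0.00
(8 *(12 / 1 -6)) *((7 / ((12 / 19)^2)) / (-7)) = -361 / 3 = -120.33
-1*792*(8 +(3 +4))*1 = -11880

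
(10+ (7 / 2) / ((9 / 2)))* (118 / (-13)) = -97.83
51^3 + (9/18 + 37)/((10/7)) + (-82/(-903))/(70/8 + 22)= 1437690713/10836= 132677.25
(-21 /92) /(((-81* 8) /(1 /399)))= 1 /1132704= 0.00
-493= -493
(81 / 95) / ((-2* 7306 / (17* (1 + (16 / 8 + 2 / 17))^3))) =-12059037 / 401172460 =-0.03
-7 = -7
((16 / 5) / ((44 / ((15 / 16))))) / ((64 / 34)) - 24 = -33741 / 1408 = -23.96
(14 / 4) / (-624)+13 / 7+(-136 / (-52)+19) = 205007 / 8736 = 23.47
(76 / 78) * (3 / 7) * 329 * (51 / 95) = 4794 / 65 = 73.75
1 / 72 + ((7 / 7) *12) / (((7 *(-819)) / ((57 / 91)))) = 52495 / 4173624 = 0.01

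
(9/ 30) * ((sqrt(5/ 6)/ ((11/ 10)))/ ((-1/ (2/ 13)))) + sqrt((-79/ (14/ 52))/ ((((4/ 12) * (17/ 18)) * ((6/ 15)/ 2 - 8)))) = -sqrt(30)/ 143 + 6 * sqrt(47005)/ 119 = 10.89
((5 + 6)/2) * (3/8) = 33/16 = 2.06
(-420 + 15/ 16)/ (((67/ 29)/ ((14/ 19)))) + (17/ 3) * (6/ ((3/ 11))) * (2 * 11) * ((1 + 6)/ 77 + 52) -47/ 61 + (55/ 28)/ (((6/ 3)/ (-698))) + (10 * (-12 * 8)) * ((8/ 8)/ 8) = 617183739553/ 4348568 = 141928.04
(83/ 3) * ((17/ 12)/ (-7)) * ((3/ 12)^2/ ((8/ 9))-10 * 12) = 671.51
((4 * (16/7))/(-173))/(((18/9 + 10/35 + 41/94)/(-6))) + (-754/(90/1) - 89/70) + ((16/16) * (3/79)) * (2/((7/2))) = -16296464867/1713431790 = -9.51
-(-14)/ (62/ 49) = 343/ 31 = 11.06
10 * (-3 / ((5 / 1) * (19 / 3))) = -0.95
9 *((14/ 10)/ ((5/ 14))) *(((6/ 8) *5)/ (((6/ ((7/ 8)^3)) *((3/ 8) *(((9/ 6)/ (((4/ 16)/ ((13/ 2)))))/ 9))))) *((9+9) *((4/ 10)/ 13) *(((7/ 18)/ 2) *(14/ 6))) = 2470629/ 1081600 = 2.28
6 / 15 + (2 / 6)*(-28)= -8.93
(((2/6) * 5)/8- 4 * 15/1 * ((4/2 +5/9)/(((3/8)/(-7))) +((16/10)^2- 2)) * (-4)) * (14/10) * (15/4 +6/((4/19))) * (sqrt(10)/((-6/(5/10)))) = 1226015441 * sqrt(10)/28800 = 134618.10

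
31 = 31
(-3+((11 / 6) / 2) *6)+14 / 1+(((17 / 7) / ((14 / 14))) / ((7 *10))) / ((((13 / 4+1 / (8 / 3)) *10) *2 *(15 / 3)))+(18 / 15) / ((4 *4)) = 23553211 / 1421000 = 16.58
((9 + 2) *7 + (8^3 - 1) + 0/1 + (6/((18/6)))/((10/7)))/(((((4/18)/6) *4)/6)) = 238707/10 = 23870.70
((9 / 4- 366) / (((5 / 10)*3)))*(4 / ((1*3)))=-323.33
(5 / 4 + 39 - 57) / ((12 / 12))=-16.75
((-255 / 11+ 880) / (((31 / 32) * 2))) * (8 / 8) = 150800 / 341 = 442.23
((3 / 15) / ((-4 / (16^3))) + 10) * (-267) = 260058 / 5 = 52011.60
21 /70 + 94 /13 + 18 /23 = 24857 /2990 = 8.31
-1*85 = -85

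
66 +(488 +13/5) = 2783/5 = 556.60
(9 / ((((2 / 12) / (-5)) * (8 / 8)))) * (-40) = 10800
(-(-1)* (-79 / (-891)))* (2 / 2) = 79 / 891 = 0.09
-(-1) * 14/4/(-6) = -7/12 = -0.58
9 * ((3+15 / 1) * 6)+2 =974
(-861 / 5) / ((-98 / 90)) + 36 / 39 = 14475 / 91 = 159.07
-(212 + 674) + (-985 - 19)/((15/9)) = -1488.40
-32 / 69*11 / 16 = -0.32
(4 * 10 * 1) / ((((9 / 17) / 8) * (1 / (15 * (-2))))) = -54400 / 3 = -18133.33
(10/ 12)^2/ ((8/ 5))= 125/ 288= 0.43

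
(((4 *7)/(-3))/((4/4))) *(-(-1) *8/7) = -32/3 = -10.67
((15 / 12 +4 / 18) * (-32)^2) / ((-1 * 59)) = -13568 / 531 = -25.55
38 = 38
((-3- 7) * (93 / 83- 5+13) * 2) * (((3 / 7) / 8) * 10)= -56775 / 581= -97.72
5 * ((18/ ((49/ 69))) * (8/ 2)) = 24840/ 49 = 506.94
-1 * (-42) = 42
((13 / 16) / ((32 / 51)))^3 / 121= 0.02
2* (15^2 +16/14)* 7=3166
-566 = -566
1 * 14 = 14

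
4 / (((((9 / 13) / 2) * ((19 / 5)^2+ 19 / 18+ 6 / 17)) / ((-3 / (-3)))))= 88400 / 121241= 0.73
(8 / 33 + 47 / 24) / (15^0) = 581 / 264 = 2.20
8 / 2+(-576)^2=331780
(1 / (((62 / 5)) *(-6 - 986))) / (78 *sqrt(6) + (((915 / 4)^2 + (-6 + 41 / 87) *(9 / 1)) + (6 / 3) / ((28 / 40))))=-34470280817 / 22166909147849377364 + 12857208 *sqrt(6) / 5541727286962344341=-0.00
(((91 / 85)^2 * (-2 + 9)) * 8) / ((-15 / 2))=-927472 / 108375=-8.56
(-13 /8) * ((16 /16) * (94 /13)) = -11.75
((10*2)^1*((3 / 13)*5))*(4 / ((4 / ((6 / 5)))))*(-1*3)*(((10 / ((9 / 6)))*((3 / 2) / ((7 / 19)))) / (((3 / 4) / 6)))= -1641600 / 91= -18039.56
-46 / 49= -0.94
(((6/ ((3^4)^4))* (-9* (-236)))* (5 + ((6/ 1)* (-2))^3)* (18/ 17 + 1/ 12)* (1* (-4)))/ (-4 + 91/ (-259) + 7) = 3505539988/ 3984213177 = 0.88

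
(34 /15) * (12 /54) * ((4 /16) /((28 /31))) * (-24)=-1054 /315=-3.35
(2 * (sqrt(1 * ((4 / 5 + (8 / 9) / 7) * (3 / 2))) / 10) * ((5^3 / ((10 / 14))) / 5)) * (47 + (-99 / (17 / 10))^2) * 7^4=2385832883 * sqrt(15330) / 4335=68143117.07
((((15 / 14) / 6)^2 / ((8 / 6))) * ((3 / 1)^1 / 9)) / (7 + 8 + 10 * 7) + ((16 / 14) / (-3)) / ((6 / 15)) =-152305 / 159936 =-0.95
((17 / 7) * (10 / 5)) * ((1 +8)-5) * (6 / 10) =11.66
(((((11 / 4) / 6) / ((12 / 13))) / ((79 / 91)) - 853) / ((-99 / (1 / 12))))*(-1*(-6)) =19394443 / 4504896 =4.31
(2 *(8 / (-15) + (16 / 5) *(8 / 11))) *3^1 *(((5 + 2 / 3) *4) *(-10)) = -80512 / 33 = -2439.76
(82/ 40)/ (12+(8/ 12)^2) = 369/ 2240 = 0.16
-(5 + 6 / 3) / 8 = -7 / 8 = -0.88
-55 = -55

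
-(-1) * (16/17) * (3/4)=12/17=0.71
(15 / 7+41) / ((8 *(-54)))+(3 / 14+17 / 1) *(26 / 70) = 333079 / 52920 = 6.29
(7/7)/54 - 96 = -5183/54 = -95.98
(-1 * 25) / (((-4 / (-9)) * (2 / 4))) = -225 / 2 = -112.50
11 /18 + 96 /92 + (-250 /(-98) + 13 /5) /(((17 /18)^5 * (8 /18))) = 2459574832129 /144016095510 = 17.08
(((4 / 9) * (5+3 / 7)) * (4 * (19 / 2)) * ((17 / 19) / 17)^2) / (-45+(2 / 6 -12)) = -8 / 1785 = -0.00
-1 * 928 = -928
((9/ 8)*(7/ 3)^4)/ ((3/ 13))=31213/ 216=144.50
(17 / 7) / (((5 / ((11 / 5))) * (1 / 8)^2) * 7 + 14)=11968 / 70217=0.17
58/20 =29/10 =2.90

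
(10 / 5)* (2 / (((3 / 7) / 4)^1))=112 / 3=37.33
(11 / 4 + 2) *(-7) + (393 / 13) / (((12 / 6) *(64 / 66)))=-14695 / 832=-17.66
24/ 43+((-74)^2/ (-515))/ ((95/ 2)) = 703264/ 2103775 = 0.33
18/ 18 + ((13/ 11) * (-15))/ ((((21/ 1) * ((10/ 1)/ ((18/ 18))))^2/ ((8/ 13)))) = 8083/ 8085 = 1.00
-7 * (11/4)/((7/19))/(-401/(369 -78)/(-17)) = -1033923/1604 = -644.59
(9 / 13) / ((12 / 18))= 27 / 26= 1.04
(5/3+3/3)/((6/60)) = 80/3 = 26.67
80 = 80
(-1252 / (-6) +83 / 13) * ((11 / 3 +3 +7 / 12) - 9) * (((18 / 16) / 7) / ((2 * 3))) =-10.08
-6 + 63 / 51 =-81 / 17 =-4.76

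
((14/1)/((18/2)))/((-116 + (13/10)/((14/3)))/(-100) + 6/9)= 196000/229809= 0.85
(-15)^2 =225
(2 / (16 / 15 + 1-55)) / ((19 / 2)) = -30 / 7543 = -0.00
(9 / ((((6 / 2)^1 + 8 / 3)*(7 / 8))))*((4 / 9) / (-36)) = -8 / 357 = -0.02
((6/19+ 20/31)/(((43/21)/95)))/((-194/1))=-29715/129301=-0.23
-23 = -23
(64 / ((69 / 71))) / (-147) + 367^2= 1366145983 / 10143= 134688.55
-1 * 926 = -926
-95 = -95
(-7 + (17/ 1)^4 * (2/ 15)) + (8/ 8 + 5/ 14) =2337403/ 210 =11130.49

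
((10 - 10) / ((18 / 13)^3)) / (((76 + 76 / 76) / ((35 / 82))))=0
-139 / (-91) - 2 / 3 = 235 / 273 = 0.86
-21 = -21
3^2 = 9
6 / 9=0.67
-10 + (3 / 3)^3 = -9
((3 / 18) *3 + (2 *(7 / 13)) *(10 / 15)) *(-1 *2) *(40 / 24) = -475 / 117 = -4.06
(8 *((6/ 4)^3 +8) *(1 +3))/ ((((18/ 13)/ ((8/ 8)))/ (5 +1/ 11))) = 132496/ 99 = 1338.34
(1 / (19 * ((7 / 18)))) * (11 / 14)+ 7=6616 / 931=7.11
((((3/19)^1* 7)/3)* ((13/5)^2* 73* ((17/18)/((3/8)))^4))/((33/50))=3692948499968/333213507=11082.83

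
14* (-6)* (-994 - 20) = 85176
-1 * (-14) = 14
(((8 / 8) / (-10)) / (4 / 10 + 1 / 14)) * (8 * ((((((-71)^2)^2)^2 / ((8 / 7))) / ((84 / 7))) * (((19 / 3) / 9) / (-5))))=601196537589803491 / 53460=11245726479420.19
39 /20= 1.95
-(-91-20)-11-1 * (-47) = 147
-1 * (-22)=22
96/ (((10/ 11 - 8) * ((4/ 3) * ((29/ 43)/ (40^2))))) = -9081600/ 377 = -24089.12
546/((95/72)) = 39312/95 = 413.81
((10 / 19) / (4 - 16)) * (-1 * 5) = 25 / 114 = 0.22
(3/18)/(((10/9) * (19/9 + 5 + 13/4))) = 27/1865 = 0.01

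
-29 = -29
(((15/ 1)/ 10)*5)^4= 50625/ 16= 3164.06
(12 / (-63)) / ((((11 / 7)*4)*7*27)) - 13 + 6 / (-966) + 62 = 7028185 / 143451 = 48.99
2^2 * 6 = 24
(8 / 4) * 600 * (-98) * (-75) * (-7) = -61740000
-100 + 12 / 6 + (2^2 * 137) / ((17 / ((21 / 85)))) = -130102 / 1445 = -90.04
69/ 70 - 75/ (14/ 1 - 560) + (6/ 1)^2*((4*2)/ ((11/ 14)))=262883/ 715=367.67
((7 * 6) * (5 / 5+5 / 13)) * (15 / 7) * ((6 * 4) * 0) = 0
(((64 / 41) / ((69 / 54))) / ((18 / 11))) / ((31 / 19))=13376 / 29233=0.46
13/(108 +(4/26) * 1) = 169/1406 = 0.12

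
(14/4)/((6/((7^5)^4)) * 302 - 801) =-558545864083284007/127827210608774421978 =-0.00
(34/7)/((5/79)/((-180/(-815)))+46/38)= 1837224/566279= 3.24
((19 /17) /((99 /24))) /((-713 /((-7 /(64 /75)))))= 3325 /1066648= 0.00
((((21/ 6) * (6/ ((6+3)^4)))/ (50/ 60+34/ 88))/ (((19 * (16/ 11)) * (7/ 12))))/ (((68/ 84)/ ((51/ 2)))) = 121/ 23598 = 0.01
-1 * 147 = -147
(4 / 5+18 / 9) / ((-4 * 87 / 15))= -0.12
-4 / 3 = -1.33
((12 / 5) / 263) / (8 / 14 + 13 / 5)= 28 / 9731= 0.00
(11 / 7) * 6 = 66 / 7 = 9.43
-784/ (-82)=392/ 41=9.56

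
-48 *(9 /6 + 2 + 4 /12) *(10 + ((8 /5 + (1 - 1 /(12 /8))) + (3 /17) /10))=-112148 /51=-2198.98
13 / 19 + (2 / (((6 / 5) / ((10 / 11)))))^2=61657 / 20691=2.98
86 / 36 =43 / 18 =2.39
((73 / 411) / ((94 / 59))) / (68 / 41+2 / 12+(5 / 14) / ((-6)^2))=14833308 / 244173319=0.06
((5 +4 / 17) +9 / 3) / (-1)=-140 / 17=-8.24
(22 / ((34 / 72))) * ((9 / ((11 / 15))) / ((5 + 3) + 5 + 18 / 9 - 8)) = 9720 / 119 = 81.68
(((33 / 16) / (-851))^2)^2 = 1185921 / 34371475105447936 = 0.00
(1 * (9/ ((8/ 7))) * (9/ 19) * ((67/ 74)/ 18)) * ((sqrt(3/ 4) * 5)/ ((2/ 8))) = 21105 * sqrt(3)/ 11248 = 3.25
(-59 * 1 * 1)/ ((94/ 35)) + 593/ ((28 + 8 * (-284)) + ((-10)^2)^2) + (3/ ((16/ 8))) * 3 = -6339805/ 364532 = -17.39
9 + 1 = 10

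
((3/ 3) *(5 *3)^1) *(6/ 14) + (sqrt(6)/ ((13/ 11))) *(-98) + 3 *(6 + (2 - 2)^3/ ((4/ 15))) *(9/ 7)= 207/ 7 - 1078 *sqrt(6)/ 13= -173.55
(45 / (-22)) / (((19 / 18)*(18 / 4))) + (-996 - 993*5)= -1245939 / 209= -5961.43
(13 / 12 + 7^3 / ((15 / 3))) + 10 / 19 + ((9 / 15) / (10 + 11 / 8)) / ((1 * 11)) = 80124511 / 1141140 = 70.21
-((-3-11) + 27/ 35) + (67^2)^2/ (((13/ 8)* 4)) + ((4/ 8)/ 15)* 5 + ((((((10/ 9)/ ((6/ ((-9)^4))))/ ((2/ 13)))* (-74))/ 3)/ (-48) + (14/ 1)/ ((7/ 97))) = 67800932347/ 21840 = 3104438.29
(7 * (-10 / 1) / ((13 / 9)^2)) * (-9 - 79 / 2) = 1627.19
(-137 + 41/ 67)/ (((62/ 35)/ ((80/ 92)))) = -3198300/ 47771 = -66.95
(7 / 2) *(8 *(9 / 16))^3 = 5103 / 16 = 318.94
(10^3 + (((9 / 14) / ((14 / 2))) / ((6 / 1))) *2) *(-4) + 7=-195663 / 49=-3993.12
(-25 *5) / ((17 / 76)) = -9500 / 17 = -558.82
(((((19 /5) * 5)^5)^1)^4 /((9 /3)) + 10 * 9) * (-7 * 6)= -526259628405643414706982194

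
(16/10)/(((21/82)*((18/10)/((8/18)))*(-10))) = -1312/8505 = -0.15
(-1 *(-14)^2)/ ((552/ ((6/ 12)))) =-49/ 276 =-0.18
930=930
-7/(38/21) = -147/38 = -3.87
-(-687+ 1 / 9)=6182 / 9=686.89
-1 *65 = -65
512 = 512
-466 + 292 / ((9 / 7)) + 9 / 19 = -40769 / 171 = -238.42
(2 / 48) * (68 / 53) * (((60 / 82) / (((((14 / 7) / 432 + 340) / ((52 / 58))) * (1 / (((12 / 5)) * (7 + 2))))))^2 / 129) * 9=112570121723904 / 17377416001898766479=0.00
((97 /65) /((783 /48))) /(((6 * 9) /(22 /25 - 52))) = -110192 /1272375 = -0.09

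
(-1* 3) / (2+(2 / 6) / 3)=-27 / 19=-1.42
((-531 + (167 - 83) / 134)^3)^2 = 2013436413500924878841390625 / 90458382169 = 22258151928245822.52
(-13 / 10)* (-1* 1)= 1.30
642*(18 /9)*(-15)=-19260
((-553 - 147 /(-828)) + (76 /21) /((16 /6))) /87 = -36739 /5796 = -6.34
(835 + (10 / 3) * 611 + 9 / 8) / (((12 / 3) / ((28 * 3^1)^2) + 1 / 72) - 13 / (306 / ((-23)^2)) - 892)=-172298553 / 54845617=-3.14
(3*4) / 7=12 / 7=1.71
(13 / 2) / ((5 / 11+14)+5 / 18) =1287 / 2917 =0.44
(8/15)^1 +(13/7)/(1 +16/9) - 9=-4094/525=-7.80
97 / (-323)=-0.30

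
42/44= 21/22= 0.95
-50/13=-3.85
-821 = -821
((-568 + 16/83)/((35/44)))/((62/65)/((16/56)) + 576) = -26957216/21878717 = -1.23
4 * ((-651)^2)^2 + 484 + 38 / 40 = 718429150888.95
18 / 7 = 2.57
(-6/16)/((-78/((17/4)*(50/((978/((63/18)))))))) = 2975/813696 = 0.00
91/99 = 0.92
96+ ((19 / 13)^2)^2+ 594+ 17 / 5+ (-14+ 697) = 197208407 / 142805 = 1380.96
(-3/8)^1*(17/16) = -51/128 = -0.40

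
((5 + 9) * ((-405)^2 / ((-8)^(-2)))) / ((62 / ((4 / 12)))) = 790141.94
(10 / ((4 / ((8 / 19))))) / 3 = 20 / 57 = 0.35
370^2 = 136900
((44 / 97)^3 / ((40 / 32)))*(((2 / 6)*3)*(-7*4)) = -9540608 / 4563365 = -2.09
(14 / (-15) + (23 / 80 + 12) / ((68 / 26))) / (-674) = -30721 / 5499840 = -0.01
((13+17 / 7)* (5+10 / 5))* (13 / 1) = 1404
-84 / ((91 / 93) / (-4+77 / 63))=3100 / 13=238.46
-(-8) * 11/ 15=88/ 15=5.87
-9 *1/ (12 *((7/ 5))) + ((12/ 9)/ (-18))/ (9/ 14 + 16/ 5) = -112865/ 203364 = -0.55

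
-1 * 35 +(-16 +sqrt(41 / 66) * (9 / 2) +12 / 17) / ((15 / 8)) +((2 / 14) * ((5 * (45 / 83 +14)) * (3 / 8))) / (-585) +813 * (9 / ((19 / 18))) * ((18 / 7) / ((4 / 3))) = 2 * sqrt(2706) / 55 +780218882075 / 58550856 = 13327.38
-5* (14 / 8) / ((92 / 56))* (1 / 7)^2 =-0.11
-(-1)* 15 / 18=5 / 6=0.83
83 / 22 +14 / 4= 80 / 11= 7.27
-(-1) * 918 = 918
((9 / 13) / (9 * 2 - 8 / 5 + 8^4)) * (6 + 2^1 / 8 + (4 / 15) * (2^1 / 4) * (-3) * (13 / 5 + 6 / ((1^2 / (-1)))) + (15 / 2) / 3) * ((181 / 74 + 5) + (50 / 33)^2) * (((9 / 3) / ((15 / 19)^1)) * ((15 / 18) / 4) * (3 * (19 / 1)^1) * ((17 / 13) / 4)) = 1623593323591 / 6637856642560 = 0.24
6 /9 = 2 /3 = 0.67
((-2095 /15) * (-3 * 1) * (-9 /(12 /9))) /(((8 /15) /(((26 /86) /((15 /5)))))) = -735345 /1376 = -534.41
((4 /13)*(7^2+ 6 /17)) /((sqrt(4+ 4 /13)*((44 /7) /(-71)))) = -59569*sqrt(182) /9724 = -82.64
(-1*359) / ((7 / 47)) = -16873 / 7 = -2410.43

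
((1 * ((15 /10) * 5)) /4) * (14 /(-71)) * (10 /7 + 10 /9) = -200 /213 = -0.94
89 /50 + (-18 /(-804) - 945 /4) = -1570799 /6700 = -234.45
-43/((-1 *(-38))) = -43/38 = -1.13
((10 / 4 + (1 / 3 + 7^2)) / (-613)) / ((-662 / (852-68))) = 0.10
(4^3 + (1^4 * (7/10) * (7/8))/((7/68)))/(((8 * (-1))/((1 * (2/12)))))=-1399/960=-1.46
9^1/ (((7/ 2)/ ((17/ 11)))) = 306/ 77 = 3.97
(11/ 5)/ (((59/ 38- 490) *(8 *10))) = -209/ 3712200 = -0.00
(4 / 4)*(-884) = -884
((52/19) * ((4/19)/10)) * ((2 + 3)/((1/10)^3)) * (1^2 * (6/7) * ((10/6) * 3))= 3120000/2527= 1234.67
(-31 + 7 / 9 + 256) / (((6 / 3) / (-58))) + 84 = -58172 / 9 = -6463.56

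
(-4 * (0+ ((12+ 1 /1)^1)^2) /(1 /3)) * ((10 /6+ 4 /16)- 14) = 24505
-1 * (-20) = 20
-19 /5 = -3.80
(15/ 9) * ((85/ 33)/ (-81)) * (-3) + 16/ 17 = 49993/ 45441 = 1.10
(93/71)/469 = 0.00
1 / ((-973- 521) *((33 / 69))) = -23 / 16434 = -0.00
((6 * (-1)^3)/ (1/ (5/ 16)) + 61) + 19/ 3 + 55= 2891/ 24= 120.46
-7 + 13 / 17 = -106 / 17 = -6.24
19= 19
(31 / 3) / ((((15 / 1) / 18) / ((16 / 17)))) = 992 / 85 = 11.67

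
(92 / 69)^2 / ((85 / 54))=96 / 85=1.13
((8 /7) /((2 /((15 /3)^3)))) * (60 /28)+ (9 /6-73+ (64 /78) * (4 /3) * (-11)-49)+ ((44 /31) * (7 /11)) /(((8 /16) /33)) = 28485421 /355446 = 80.14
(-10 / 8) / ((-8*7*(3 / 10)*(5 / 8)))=5 / 42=0.12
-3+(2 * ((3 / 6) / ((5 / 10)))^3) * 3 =3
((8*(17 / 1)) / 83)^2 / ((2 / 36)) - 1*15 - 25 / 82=18654401 / 564898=33.02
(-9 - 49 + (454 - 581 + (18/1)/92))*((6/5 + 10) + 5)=-2993.83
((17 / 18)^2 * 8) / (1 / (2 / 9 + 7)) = 37570 / 729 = 51.54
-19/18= -1.06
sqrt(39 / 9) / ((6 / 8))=4*sqrt(39) / 9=2.78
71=71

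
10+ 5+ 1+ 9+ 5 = 30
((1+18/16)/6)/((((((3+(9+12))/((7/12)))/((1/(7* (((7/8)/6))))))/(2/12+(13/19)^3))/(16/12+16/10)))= 535381/44446320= 0.01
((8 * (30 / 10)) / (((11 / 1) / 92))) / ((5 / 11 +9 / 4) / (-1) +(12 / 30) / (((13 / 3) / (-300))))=-6.60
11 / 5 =2.20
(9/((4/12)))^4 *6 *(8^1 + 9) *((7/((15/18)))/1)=2276693244/5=455338648.80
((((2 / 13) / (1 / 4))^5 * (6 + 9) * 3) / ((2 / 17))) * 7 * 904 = 79313633280 / 371293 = 213614.67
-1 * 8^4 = -4096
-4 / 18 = -2 / 9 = -0.22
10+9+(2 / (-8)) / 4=303 / 16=18.94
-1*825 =-825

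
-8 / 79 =-0.10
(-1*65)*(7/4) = -455/4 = -113.75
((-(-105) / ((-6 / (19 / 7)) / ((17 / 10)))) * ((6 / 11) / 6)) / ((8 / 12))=-969 / 88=-11.01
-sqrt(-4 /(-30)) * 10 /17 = -2 * sqrt(30) /51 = -0.21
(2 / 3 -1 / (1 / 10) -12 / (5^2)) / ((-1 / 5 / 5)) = 736 / 3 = 245.33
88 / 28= 22 / 7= 3.14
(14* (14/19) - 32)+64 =804/19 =42.32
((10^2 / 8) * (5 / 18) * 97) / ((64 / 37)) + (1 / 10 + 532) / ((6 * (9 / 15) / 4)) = 1810801 / 2304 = 785.94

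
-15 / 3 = -5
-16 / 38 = -8 / 19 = -0.42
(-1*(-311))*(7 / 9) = 2177 / 9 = 241.89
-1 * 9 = -9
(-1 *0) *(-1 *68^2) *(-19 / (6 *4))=0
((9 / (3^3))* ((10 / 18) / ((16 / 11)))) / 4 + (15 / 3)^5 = 3125.03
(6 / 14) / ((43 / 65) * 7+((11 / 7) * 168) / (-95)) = 3705 / 16009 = 0.23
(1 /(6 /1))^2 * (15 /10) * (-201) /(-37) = 67 /296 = 0.23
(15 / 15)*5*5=25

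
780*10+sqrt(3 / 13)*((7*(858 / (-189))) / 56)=7800 - 11*sqrt(39) / 252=7799.73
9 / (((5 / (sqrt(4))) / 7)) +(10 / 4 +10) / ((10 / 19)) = 979 / 20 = 48.95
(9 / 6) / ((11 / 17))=51 / 22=2.32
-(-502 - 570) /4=268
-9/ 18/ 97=-1/ 194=-0.01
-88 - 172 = -260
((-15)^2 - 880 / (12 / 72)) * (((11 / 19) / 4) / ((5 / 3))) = -33363 / 76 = -438.99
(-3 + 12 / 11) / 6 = -7 / 22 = -0.32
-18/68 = -0.26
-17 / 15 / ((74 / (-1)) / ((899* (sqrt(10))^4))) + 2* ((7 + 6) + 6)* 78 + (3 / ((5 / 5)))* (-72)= 457858 / 111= 4124.85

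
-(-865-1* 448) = 1313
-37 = -37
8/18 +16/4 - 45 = -40.56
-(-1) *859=859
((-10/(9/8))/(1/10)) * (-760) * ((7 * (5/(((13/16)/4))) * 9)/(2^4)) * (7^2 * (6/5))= 5005056000/13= 385004307.69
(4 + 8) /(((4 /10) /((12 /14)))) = 180 /7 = 25.71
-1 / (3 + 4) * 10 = -10 / 7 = -1.43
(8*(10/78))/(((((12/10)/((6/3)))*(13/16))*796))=800/302679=0.00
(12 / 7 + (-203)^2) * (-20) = -5769500 / 7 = -824214.29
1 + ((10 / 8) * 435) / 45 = 13.08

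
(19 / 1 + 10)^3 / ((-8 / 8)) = -24389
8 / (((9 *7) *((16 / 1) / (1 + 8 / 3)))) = 11 / 378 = 0.03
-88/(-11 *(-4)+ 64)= -22/27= -0.81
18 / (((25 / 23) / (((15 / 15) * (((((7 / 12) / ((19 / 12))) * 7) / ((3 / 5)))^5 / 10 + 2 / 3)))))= 4079033594123 / 1671366825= 2440.54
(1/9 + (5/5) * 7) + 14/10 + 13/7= 3266/315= 10.37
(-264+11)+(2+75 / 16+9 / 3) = -3893 / 16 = -243.31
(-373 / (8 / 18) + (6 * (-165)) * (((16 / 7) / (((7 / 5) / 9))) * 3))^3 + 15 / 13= -8614059056738122811601 / 97883968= -88002757067818.53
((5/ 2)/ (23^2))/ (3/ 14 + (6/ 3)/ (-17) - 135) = -595/ 16984603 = -0.00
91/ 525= 13/ 75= 0.17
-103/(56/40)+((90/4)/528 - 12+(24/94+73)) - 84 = -11149241/115808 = -96.27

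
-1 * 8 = -8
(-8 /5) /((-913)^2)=-8 /4167845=-0.00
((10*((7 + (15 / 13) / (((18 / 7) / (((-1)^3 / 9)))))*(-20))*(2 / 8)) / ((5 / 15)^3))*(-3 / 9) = 121975 / 39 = 3127.56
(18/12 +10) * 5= 115/2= 57.50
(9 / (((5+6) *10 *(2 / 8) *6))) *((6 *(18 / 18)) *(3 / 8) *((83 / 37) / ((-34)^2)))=2241 / 9409840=0.00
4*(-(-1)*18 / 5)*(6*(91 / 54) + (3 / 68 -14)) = -4706 / 85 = -55.36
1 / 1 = 1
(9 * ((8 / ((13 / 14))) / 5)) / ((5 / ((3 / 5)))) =3024 / 1625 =1.86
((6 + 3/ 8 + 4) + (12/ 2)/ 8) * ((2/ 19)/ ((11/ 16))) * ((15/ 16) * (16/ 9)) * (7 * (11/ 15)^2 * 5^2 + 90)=522.68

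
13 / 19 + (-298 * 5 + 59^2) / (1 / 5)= 189158 / 19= 9955.68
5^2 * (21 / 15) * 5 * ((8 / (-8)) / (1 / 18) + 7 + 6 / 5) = -1715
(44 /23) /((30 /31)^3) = 327701 /155250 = 2.11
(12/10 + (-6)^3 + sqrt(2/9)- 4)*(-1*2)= 2188/5- 2*sqrt(2)/3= 436.66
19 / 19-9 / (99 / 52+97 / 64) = -4643 / 2845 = -1.63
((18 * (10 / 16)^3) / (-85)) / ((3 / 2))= -75 / 2176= -0.03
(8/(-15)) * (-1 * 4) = 32/15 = 2.13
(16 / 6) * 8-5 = 49 / 3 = 16.33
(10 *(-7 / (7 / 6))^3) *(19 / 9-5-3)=12720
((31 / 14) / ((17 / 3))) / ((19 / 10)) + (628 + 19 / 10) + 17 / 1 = 14631059 / 22610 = 647.11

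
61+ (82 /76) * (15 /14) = 33067 /532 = 62.16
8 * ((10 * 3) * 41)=9840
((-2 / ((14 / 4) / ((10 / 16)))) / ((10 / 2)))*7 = -1 / 2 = -0.50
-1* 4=-4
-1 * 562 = -562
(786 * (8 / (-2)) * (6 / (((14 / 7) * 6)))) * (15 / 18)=-1310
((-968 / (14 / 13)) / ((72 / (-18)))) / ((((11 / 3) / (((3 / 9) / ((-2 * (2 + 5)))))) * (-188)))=143 / 18424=0.01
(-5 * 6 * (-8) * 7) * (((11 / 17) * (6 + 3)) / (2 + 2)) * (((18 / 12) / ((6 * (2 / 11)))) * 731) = 4916835 / 2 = 2458417.50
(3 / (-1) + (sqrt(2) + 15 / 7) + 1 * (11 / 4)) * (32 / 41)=32 * sqrt(2) / 41 + 424 / 287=2.58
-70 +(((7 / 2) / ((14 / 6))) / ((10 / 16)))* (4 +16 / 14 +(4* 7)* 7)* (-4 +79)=252950 / 7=36135.71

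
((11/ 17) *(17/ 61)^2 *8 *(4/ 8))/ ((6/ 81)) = 10098/ 3721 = 2.71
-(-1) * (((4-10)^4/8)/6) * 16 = 432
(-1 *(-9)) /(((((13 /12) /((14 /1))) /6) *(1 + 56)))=3024 /247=12.24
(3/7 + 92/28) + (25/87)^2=3.80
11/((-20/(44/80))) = -121/400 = -0.30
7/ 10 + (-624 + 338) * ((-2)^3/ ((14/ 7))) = 11447/ 10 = 1144.70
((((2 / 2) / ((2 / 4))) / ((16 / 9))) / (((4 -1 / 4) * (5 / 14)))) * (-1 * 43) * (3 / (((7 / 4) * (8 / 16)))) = -3096 / 25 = -123.84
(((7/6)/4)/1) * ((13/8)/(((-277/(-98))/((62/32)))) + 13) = 1751477/425472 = 4.12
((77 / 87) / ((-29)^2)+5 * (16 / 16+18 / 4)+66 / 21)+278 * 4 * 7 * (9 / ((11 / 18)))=1292043699635 / 11267718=114667.73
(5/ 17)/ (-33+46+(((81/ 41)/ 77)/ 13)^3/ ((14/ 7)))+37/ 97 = 1197572949702475793/ 2963792579450127163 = 0.40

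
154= 154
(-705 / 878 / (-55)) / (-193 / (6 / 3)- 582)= -0.00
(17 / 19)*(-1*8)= -136 / 19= -7.16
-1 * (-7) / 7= 1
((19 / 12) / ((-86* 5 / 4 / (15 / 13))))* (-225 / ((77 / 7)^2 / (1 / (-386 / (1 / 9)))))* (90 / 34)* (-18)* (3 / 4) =577125 / 1775388472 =0.00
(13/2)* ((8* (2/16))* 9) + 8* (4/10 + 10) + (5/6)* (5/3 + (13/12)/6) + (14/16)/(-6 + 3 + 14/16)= 142.83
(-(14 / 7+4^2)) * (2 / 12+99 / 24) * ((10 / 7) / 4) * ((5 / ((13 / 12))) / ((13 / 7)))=-23175 / 338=-68.57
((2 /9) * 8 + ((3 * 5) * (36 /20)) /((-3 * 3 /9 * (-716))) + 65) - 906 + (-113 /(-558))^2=-23384477447 /27867078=-839.14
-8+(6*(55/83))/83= -54782/6889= -7.95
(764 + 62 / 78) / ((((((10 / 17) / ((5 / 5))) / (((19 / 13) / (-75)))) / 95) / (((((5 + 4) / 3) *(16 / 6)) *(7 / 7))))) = -732193196 / 38025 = -19255.57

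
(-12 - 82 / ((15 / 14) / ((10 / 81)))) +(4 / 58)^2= -4382320 / 204363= -21.44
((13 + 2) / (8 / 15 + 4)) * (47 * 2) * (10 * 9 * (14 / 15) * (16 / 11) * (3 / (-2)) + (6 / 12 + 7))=-40893525 / 748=-54670.49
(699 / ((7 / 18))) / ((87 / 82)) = 343908 / 203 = 1694.13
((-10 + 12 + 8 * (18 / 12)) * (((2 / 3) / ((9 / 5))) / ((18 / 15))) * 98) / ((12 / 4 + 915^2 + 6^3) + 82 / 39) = 0.00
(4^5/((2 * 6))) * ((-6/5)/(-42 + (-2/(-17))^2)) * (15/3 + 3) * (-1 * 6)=-3551232/30335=-117.07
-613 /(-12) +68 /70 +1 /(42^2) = 114782 /2205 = 52.06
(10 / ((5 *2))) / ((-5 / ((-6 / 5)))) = 6 / 25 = 0.24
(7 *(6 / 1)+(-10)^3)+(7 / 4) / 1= -3825 / 4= -956.25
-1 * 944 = -944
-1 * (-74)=74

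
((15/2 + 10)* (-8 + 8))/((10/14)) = 0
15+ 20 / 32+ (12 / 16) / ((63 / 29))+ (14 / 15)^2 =212201 / 12600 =16.84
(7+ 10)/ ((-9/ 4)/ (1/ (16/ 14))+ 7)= 119/ 31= 3.84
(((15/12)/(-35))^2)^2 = 1/614656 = 0.00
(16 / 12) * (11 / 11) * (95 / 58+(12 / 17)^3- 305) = -57562674 / 142477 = -404.01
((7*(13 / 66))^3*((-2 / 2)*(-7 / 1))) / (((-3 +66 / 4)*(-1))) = -5274997 / 3881196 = -1.36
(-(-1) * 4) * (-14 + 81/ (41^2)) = -93812/ 1681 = -55.81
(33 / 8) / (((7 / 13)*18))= 143 / 336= 0.43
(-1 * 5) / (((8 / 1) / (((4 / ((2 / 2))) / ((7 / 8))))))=-20 / 7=-2.86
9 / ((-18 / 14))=-7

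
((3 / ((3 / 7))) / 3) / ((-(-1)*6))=0.39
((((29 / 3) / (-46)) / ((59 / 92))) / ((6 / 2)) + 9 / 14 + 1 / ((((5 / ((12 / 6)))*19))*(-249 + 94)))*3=58399207 / 36488550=1.60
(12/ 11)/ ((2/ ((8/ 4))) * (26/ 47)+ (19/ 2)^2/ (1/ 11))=752/ 684717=0.00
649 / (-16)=-649 / 16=-40.56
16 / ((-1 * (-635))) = 16 / 635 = 0.03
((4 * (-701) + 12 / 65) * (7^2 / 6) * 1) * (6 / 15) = -8930152 / 975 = -9159.13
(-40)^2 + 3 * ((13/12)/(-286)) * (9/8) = 1126391/704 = 1599.99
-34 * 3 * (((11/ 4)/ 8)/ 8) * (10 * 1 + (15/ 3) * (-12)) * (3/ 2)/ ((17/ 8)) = 2475/ 16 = 154.69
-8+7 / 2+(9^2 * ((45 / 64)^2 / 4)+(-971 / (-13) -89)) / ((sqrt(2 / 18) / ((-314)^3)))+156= 10624009676757 / 26624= 399038825.00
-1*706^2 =-498436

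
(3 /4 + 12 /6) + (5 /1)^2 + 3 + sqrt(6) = sqrt(6) + 123 /4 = 33.20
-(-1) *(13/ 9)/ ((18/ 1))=0.08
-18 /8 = -2.25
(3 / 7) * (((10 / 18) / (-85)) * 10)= -10 / 357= -0.03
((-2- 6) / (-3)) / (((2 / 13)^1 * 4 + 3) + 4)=104 / 297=0.35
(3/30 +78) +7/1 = 851/10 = 85.10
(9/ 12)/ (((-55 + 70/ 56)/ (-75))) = 45/ 43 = 1.05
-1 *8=-8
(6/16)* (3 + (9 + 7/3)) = 43/8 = 5.38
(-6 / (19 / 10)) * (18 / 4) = -270 / 19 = -14.21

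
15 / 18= 5 / 6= 0.83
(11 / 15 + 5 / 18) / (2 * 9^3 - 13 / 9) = 91 / 131090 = 0.00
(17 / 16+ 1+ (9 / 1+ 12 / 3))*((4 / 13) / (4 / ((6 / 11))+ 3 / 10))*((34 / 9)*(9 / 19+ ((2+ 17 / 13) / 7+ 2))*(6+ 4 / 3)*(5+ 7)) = 3060950640 / 5147233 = 594.68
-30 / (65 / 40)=-240 / 13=-18.46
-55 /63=-0.87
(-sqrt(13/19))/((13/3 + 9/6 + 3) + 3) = -0.07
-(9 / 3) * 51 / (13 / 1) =-153 / 13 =-11.77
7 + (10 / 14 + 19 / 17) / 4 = 1775 / 238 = 7.46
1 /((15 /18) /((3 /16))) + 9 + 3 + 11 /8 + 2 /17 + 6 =1676 /85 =19.72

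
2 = 2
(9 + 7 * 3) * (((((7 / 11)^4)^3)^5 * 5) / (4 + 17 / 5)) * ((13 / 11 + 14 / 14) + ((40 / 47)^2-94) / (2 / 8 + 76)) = 541337121531950682222632784153132616412267945079506207978400 / 16698638753752584832319889516904397273761165468471757802693558635869643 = 0.00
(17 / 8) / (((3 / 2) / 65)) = 1105 / 12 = 92.08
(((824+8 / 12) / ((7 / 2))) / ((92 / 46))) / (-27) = -2474 / 567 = -4.36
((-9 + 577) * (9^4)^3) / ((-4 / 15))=-601574912704530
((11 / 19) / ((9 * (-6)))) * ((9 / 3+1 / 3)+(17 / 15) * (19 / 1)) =-4103 / 15390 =-0.27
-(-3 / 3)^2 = -1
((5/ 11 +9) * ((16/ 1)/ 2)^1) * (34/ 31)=28288/ 341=82.96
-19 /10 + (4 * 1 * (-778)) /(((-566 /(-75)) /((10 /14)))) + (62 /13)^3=-187.97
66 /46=33 /23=1.43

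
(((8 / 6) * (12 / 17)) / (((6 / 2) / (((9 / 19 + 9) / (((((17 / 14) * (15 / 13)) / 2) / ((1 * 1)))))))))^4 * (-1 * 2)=-589054429638950912 / 909087685468561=-647.96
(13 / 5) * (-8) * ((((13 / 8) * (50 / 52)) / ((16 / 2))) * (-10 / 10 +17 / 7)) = -325 / 56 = -5.80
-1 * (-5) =5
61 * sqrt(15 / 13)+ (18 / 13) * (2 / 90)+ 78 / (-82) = -2453 / 2665+ 61 * sqrt(195) / 13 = 64.60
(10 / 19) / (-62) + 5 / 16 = 2865 / 9424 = 0.30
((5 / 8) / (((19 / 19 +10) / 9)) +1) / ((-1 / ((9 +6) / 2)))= -1995 / 176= -11.34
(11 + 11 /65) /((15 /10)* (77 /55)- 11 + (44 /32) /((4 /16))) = -726 /221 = -3.29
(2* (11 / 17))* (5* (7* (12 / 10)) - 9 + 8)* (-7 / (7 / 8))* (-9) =64944 / 17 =3820.24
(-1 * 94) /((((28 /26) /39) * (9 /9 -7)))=7943 /14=567.36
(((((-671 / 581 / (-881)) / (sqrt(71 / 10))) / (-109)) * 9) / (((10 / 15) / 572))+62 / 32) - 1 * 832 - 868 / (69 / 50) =-1610789 / 1104 - 5181462 * sqrt(710) / 3961292279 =-1459.08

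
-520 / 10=-52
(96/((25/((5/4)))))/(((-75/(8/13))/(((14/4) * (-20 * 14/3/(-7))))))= -1792/975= -1.84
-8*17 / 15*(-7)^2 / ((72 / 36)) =-3332 / 15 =-222.13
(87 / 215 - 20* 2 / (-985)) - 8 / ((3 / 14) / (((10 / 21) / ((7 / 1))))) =-5588683 / 2668365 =-2.09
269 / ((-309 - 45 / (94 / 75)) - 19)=-25286 / 34207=-0.74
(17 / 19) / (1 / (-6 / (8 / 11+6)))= -561 / 703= -0.80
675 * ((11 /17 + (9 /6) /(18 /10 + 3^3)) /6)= 85575 /1088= 78.65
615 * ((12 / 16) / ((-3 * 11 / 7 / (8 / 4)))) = -4305 / 22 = -195.68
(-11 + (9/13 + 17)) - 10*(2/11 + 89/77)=-6691/1001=-6.68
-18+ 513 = 495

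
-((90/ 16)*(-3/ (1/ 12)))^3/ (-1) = -66430125/ 8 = -8303765.62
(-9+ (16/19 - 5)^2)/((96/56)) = 5236/1083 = 4.83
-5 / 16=-0.31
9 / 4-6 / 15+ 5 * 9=937 / 20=46.85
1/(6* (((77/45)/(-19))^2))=243675/11858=20.55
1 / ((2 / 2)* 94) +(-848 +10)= -837.99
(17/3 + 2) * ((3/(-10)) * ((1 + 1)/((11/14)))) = -322/55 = -5.85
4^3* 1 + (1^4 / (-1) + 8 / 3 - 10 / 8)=773 / 12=64.42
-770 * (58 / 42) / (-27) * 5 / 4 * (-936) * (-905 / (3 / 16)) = 6004856000 / 27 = 222402074.07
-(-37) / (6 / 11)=407 / 6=67.83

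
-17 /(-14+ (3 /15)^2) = 425 /349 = 1.22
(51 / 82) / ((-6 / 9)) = -153 / 164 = -0.93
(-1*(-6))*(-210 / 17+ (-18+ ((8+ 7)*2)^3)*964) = 2653084836 / 17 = 156063813.88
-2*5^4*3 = -3750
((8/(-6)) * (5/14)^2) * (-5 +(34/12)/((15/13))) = 1145/2646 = 0.43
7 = 7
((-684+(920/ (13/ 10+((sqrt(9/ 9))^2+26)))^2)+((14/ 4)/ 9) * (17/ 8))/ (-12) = -4309244447/ 138393792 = -31.14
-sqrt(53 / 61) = -sqrt(3233) / 61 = -0.93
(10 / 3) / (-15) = -2 / 9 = -0.22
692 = 692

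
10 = 10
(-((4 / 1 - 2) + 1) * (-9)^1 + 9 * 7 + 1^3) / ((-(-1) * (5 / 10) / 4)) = 728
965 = 965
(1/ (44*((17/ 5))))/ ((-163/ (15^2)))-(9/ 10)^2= -1248543/ 1524050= -0.82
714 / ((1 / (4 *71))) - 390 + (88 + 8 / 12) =607424 / 3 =202474.67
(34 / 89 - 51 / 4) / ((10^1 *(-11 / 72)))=8.10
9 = 9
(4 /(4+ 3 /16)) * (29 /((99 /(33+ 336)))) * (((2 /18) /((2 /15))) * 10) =1902400 /2211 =860.43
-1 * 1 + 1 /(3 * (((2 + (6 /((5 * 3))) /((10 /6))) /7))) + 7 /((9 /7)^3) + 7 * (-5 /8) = -758 /729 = -1.04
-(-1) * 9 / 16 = 9 / 16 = 0.56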